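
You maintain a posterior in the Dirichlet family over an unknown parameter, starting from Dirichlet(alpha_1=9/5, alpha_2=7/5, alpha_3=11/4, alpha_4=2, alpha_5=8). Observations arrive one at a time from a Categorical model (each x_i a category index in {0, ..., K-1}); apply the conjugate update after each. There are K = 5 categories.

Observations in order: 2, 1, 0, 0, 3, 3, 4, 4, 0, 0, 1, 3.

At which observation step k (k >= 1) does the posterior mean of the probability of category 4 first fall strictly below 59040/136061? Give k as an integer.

k = 3

obs 1: x=2 → posterior Dirichlet(9/5, 7/5, 15/4, 2, 8)
obs 2: x=1 → posterior Dirichlet(9/5, 12/5, 15/4, 2, 8)
obs 3: x=0 → posterior Dirichlet(14/5, 12/5, 15/4, 2, 8)
obs 4: x=0 → posterior Dirichlet(19/5, 12/5, 15/4, 2, 8)
obs 5: x=3 → posterior Dirichlet(19/5, 12/5, 15/4, 3, 8)
obs 6: x=3 → posterior Dirichlet(19/5, 12/5, 15/4, 4, 8)
obs 7: x=4 → posterior Dirichlet(19/5, 12/5, 15/4, 4, 9)
obs 8: x=4 → posterior Dirichlet(19/5, 12/5, 15/4, 4, 10)
obs 9: x=0 → posterior Dirichlet(24/5, 12/5, 15/4, 4, 10)
obs 10: x=0 → posterior Dirichlet(29/5, 12/5, 15/4, 4, 10)
obs 11: x=1 → posterior Dirichlet(29/5, 17/5, 15/4, 4, 10)
obs 12: x=3 → posterior Dirichlet(29/5, 17/5, 15/4, 5, 10)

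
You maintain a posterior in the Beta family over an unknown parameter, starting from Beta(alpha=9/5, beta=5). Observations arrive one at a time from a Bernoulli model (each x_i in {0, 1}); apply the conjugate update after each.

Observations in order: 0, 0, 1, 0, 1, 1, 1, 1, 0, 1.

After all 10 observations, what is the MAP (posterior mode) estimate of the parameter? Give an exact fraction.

17/37

obs 1: x=0 → posterior Beta(9/5, 6)
obs 2: x=0 → posterior Beta(9/5, 7)
obs 3: x=1 → posterior Beta(14/5, 7)
obs 4: x=0 → posterior Beta(14/5, 8)
obs 5: x=1 → posterior Beta(19/5, 8)
obs 6: x=1 → posterior Beta(24/5, 8)
obs 7: x=1 → posterior Beta(29/5, 8)
obs 8: x=1 → posterior Beta(34/5, 8)
obs 9: x=0 → posterior Beta(34/5, 9)
obs 10: x=1 → posterior Beta(39/5, 9)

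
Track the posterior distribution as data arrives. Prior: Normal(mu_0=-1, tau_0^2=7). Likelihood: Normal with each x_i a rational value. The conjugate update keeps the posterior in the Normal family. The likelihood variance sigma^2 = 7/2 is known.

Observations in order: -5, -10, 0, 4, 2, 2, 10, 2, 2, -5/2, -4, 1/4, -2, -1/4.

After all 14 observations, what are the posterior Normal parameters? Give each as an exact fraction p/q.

mu_0=-4/29, tau_0^2=7/29

obs 1: x=-5 → posterior Normal(-11/3, 7/3)
obs 2: x=-10 → posterior Normal(-31/5, 7/5)
obs 3: x=0 → posterior Normal(-31/7, 1)
obs 4: x=4 → posterior Normal(-23/9, 7/9)
obs 5: x=2 → posterior Normal(-19/11, 7/11)
obs 6: x=2 → posterior Normal(-15/13, 7/13)
obs 7: x=10 → posterior Normal(1/3, 7/15)
obs 8: x=2 → posterior Normal(9/17, 7/17)
obs 9: x=2 → posterior Normal(13/19, 7/19)
obs 10: x=-5/2 → posterior Normal(8/21, 1/3)
obs 11: x=-4 → posterior Normal(0, 7/23)
obs 12: x=1/4 → posterior Normal(1/50, 7/25)
obs 13: x=-2 → posterior Normal(-7/54, 7/27)
obs 14: x=-1/4 → posterior Normal(-4/29, 7/29)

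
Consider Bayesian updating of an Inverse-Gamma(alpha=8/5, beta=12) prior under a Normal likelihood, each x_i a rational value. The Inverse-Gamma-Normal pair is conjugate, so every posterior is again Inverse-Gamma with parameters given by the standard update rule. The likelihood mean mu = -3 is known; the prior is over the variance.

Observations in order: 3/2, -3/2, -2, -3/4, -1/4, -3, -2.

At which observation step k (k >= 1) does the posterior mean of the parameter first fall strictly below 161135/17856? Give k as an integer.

k = 6

obs 1: x=3/2 → posterior Inverse-Gamma(21/10, 177/8)
obs 2: x=-3/2 → posterior Inverse-Gamma(13/5, 93/4)
obs 3: x=-2 → posterior Inverse-Gamma(31/10, 95/4)
obs 4: x=-3/4 → posterior Inverse-Gamma(18/5, 841/32)
obs 5: x=-1/4 → posterior Inverse-Gamma(41/10, 481/16)
obs 6: x=-3 → posterior Inverse-Gamma(23/5, 481/16)
obs 7: x=-2 → posterior Inverse-Gamma(51/10, 489/16)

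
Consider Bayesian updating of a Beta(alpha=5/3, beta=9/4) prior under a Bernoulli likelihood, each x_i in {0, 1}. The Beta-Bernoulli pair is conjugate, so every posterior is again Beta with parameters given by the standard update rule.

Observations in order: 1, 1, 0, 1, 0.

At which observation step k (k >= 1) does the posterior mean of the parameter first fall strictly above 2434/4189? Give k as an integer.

k = 2

obs 1: x=1 → posterior Beta(8/3, 9/4)
obs 2: x=1 → posterior Beta(11/3, 9/4)
obs 3: x=0 → posterior Beta(11/3, 13/4)
obs 4: x=1 → posterior Beta(14/3, 13/4)
obs 5: x=0 → posterior Beta(14/3, 17/4)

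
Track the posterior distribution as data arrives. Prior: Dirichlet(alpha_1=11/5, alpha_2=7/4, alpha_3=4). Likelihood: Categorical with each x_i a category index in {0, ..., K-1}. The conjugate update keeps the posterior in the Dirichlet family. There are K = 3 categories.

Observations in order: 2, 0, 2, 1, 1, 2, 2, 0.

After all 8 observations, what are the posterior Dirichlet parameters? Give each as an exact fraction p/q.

obs 1: x=2 → posterior Dirichlet(11/5, 7/4, 5)
obs 2: x=0 → posterior Dirichlet(16/5, 7/4, 5)
obs 3: x=2 → posterior Dirichlet(16/5, 7/4, 6)
obs 4: x=1 → posterior Dirichlet(16/5, 11/4, 6)
obs 5: x=1 → posterior Dirichlet(16/5, 15/4, 6)
obs 6: x=2 → posterior Dirichlet(16/5, 15/4, 7)
obs 7: x=2 → posterior Dirichlet(16/5, 15/4, 8)
obs 8: x=0 → posterior Dirichlet(21/5, 15/4, 8)

alpha_1=21/5, alpha_2=15/4, alpha_3=8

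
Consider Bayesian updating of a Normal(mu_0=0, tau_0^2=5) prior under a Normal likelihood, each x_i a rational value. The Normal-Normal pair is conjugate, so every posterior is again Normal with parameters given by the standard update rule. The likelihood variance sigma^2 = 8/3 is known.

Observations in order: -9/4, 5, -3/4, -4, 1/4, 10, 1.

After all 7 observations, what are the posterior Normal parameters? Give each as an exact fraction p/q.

mu_0=555/452, tau_0^2=40/113

obs 1: x=-9/4 → posterior Normal(-135/92, 40/23)
obs 2: x=5 → posterior Normal(165/152, 20/19)
obs 3: x=-3/4 → posterior Normal(30/53, 40/53)
obs 4: x=-4 → posterior Normal(-15/34, 10/17)
obs 5: x=1/4 → posterior Normal(-105/332, 40/83)
obs 6: x=10 → posterior Normal(495/392, 20/49)
obs 7: x=1 → posterior Normal(555/452, 40/113)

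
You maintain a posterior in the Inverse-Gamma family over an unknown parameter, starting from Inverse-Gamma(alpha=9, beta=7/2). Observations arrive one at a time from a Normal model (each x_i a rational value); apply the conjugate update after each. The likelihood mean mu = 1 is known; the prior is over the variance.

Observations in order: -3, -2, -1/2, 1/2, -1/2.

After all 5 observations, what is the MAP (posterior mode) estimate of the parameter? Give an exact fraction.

147/100

obs 1: x=-3 → posterior Inverse-Gamma(19/2, 23/2)
obs 2: x=-2 → posterior Inverse-Gamma(10, 16)
obs 3: x=-1/2 → posterior Inverse-Gamma(21/2, 137/8)
obs 4: x=1/2 → posterior Inverse-Gamma(11, 69/4)
obs 5: x=-1/2 → posterior Inverse-Gamma(23/2, 147/8)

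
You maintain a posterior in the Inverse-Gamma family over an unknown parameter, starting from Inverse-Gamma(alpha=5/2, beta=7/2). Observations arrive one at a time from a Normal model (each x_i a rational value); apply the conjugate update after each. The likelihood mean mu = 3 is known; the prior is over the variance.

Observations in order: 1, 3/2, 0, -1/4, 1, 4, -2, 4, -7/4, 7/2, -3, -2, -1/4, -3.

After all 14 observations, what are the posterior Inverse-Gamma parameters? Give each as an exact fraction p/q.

alpha=19/2, beta=3107/32

obs 1: x=1 → posterior Inverse-Gamma(3, 11/2)
obs 2: x=3/2 → posterior Inverse-Gamma(7/2, 53/8)
obs 3: x=0 → posterior Inverse-Gamma(4, 89/8)
obs 4: x=-1/4 → posterior Inverse-Gamma(9/2, 525/32)
obs 5: x=1 → posterior Inverse-Gamma(5, 589/32)
obs 6: x=4 → posterior Inverse-Gamma(11/2, 605/32)
obs 7: x=-2 → posterior Inverse-Gamma(6, 1005/32)
obs 8: x=4 → posterior Inverse-Gamma(13/2, 1021/32)
obs 9: x=-7/4 → posterior Inverse-Gamma(7, 691/16)
obs 10: x=7/2 → posterior Inverse-Gamma(15/2, 693/16)
obs 11: x=-3 → posterior Inverse-Gamma(8, 981/16)
obs 12: x=-2 → posterior Inverse-Gamma(17/2, 1181/16)
obs 13: x=-1/4 → posterior Inverse-Gamma(9, 2531/32)
obs 14: x=-3 → posterior Inverse-Gamma(19/2, 3107/32)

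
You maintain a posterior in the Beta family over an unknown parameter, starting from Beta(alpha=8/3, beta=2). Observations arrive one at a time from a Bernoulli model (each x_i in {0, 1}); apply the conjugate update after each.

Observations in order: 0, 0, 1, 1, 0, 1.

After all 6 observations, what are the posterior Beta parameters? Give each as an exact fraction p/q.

obs 1: x=0 → posterior Beta(8/3, 3)
obs 2: x=0 → posterior Beta(8/3, 4)
obs 3: x=1 → posterior Beta(11/3, 4)
obs 4: x=1 → posterior Beta(14/3, 4)
obs 5: x=0 → posterior Beta(14/3, 5)
obs 6: x=1 → posterior Beta(17/3, 5)

alpha=17/3, beta=5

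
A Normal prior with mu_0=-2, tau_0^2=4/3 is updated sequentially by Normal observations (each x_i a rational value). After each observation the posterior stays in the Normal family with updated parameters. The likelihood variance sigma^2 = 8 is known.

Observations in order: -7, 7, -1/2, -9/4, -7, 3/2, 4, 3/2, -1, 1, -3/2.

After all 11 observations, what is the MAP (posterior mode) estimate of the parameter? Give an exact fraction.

obs 1: x=-7 → posterior Normal(-19/7, 8/7)
obs 2: x=7 → posterior Normal(-3/2, 1)
obs 3: x=-1/2 → posterior Normal(-25/18, 8/9)
obs 4: x=-9/4 → posterior Normal(-59/40, 4/5)
obs 5: x=-7 → posterior Normal(-87/44, 8/11)
obs 6: x=3/2 → posterior Normal(-27/16, 2/3)
obs 7: x=4 → posterior Normal(-5/4, 8/13)
obs 8: x=3/2 → posterior Normal(-59/56, 4/7)
obs 9: x=-1 → posterior Normal(-21/20, 8/15)
obs 10: x=1 → posterior Normal(-59/64, 1/2)
obs 11: x=-3/2 → posterior Normal(-65/68, 8/17)

-65/68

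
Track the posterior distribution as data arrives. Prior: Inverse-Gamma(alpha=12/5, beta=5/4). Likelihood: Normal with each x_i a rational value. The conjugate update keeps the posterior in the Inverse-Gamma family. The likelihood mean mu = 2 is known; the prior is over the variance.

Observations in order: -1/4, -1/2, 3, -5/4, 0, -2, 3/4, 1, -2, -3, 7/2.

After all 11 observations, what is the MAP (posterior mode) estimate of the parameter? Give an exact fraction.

7295/1424

obs 1: x=-1/4 → posterior Inverse-Gamma(29/10, 121/32)
obs 2: x=-1/2 → posterior Inverse-Gamma(17/5, 221/32)
obs 3: x=3 → posterior Inverse-Gamma(39/10, 237/32)
obs 4: x=-5/4 → posterior Inverse-Gamma(22/5, 203/16)
obs 5: x=0 → posterior Inverse-Gamma(49/10, 235/16)
obs 6: x=-2 → posterior Inverse-Gamma(27/5, 363/16)
obs 7: x=3/4 → posterior Inverse-Gamma(59/10, 751/32)
obs 8: x=1 → posterior Inverse-Gamma(32/5, 767/32)
obs 9: x=-2 → posterior Inverse-Gamma(69/10, 1023/32)
obs 10: x=-3 → posterior Inverse-Gamma(37/5, 1423/32)
obs 11: x=7/2 → posterior Inverse-Gamma(79/10, 1459/32)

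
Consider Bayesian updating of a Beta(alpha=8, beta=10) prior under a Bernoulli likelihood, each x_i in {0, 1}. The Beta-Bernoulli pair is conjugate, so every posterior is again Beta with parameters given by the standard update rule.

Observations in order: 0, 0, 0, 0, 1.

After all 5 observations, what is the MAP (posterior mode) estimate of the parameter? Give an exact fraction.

8/21

obs 1: x=0 → posterior Beta(8, 11)
obs 2: x=0 → posterior Beta(8, 12)
obs 3: x=0 → posterior Beta(8, 13)
obs 4: x=0 → posterior Beta(8, 14)
obs 5: x=1 → posterior Beta(9, 14)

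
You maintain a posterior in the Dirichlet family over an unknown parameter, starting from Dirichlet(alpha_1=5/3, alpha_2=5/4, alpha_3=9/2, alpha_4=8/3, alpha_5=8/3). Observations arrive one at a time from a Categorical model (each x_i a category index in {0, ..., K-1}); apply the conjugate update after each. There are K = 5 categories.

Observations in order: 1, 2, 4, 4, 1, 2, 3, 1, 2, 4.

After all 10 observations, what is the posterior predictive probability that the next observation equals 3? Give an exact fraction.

44/273

obs 1: x=1 → posterior Dirichlet(5/3, 9/4, 9/2, 8/3, 8/3)
obs 2: x=2 → posterior Dirichlet(5/3, 9/4, 11/2, 8/3, 8/3)
obs 3: x=4 → posterior Dirichlet(5/3, 9/4, 11/2, 8/3, 11/3)
obs 4: x=4 → posterior Dirichlet(5/3, 9/4, 11/2, 8/3, 14/3)
obs 5: x=1 → posterior Dirichlet(5/3, 13/4, 11/2, 8/3, 14/3)
obs 6: x=2 → posterior Dirichlet(5/3, 13/4, 13/2, 8/3, 14/3)
obs 7: x=3 → posterior Dirichlet(5/3, 13/4, 13/2, 11/3, 14/3)
obs 8: x=1 → posterior Dirichlet(5/3, 17/4, 13/2, 11/3, 14/3)
obs 9: x=2 → posterior Dirichlet(5/3, 17/4, 15/2, 11/3, 14/3)
obs 10: x=4 → posterior Dirichlet(5/3, 17/4, 15/2, 11/3, 17/3)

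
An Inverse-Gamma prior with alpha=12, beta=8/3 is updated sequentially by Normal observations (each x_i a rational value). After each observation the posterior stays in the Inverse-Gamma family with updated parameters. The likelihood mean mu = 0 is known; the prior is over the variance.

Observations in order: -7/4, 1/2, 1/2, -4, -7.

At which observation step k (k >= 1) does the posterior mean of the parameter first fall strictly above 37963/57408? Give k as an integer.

k = 4

obs 1: x=-7/4 → posterior Inverse-Gamma(25/2, 403/96)
obs 2: x=1/2 → posterior Inverse-Gamma(13, 415/96)
obs 3: x=1/2 → posterior Inverse-Gamma(27/2, 427/96)
obs 4: x=-4 → posterior Inverse-Gamma(14, 1195/96)
obs 5: x=-7 → posterior Inverse-Gamma(29/2, 3547/96)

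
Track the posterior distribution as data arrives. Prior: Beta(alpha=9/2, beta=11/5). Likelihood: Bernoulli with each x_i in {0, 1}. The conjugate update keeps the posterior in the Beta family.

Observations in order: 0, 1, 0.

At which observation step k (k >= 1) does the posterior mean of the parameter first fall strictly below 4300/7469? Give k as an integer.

obs 1: x=0 → posterior Beta(9/2, 16/5)
obs 2: x=1 → posterior Beta(11/2, 16/5)
obs 3: x=0 → posterior Beta(11/2, 21/5)

k = 3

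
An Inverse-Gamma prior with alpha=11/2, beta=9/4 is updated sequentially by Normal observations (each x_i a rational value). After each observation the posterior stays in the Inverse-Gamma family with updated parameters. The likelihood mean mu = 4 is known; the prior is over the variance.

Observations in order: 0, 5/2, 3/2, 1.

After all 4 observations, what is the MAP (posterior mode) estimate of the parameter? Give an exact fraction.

obs 1: x=0 → posterior Inverse-Gamma(6, 41/4)
obs 2: x=5/2 → posterior Inverse-Gamma(13/2, 91/8)
obs 3: x=3/2 → posterior Inverse-Gamma(7, 29/2)
obs 4: x=1 → posterior Inverse-Gamma(15/2, 19)

38/17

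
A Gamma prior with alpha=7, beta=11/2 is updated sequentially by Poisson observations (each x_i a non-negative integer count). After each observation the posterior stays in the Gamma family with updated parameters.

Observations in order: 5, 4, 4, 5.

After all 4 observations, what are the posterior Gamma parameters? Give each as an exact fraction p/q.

obs 1: x=5 → posterior Gamma(12, 13/2)
obs 2: x=4 → posterior Gamma(16, 15/2)
obs 3: x=4 → posterior Gamma(20, 17/2)
obs 4: x=5 → posterior Gamma(25, 19/2)

alpha=25, beta=19/2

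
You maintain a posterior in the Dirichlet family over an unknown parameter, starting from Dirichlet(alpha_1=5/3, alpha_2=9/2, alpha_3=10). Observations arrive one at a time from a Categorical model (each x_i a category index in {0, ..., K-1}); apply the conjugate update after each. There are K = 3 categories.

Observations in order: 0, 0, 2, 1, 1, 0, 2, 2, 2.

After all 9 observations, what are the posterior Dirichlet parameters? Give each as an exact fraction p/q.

obs 1: x=0 → posterior Dirichlet(8/3, 9/2, 10)
obs 2: x=0 → posterior Dirichlet(11/3, 9/2, 10)
obs 3: x=2 → posterior Dirichlet(11/3, 9/2, 11)
obs 4: x=1 → posterior Dirichlet(11/3, 11/2, 11)
obs 5: x=1 → posterior Dirichlet(11/3, 13/2, 11)
obs 6: x=0 → posterior Dirichlet(14/3, 13/2, 11)
obs 7: x=2 → posterior Dirichlet(14/3, 13/2, 12)
obs 8: x=2 → posterior Dirichlet(14/3, 13/2, 13)
obs 9: x=2 → posterior Dirichlet(14/3, 13/2, 14)

alpha_1=14/3, alpha_2=13/2, alpha_3=14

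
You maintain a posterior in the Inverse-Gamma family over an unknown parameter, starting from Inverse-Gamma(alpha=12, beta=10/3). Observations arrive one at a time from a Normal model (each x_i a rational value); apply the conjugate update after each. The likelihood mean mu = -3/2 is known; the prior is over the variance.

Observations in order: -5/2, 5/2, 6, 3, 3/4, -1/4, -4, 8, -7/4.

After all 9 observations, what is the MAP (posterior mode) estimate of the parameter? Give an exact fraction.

9761/1680

obs 1: x=-5/2 → posterior Inverse-Gamma(25/2, 23/6)
obs 2: x=5/2 → posterior Inverse-Gamma(13, 71/6)
obs 3: x=6 → posterior Inverse-Gamma(27/2, 959/24)
obs 4: x=3 → posterior Inverse-Gamma(14, 601/12)
obs 5: x=3/4 → posterior Inverse-Gamma(29/2, 5051/96)
obs 6: x=-1/4 → posterior Inverse-Gamma(15, 2563/48)
obs 7: x=-4 → posterior Inverse-Gamma(31/2, 2713/48)
obs 8: x=8 → posterior Inverse-Gamma(16, 4879/48)
obs 9: x=-7/4 → posterior Inverse-Gamma(33/2, 9761/96)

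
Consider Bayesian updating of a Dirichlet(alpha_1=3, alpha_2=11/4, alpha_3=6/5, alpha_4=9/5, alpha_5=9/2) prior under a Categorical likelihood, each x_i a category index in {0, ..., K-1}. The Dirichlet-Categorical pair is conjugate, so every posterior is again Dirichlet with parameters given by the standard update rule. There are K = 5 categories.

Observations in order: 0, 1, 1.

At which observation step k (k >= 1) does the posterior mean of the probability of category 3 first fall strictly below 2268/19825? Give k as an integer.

obs 1: x=0 → posterior Dirichlet(4, 11/4, 6/5, 9/5, 9/2)
obs 2: x=1 → posterior Dirichlet(4, 15/4, 6/5, 9/5, 9/2)
obs 3: x=1 → posterior Dirichlet(4, 19/4, 6/5, 9/5, 9/2)

k = 3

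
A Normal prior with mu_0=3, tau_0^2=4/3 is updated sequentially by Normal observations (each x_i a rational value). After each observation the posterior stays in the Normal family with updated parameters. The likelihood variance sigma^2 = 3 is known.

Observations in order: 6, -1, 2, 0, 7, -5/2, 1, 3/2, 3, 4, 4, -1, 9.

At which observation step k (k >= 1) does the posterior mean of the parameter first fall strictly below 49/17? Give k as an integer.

obs 1: x=6 → posterior Normal(51/13, 12/13)
obs 2: x=-1 → posterior Normal(47/17, 12/17)
obs 3: x=2 → posterior Normal(55/21, 4/7)
obs 4: x=0 → posterior Normal(11/5, 12/25)
obs 5: x=7 → posterior Normal(83/29, 12/29)
obs 6: x=-5/2 → posterior Normal(73/33, 4/11)
obs 7: x=1 → posterior Normal(77/37, 12/37)
obs 8: x=3/2 → posterior Normal(83/41, 12/41)
obs 9: x=3 → posterior Normal(19/9, 4/15)
obs 10: x=4 → posterior Normal(111/49, 12/49)
obs 11: x=4 → posterior Normal(127/53, 12/53)
obs 12: x=-1 → posterior Normal(41/19, 4/19)
obs 13: x=9 → posterior Normal(159/61, 12/61)

k = 2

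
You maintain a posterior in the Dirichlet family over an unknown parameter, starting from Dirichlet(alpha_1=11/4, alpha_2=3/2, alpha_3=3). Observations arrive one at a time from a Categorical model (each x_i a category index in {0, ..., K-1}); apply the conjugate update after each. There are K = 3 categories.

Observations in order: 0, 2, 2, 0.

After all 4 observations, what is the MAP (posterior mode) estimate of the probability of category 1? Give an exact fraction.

obs 1: x=0 → posterior Dirichlet(15/4, 3/2, 3)
obs 2: x=2 → posterior Dirichlet(15/4, 3/2, 4)
obs 3: x=2 → posterior Dirichlet(15/4, 3/2, 5)
obs 4: x=0 → posterior Dirichlet(19/4, 3/2, 5)

2/33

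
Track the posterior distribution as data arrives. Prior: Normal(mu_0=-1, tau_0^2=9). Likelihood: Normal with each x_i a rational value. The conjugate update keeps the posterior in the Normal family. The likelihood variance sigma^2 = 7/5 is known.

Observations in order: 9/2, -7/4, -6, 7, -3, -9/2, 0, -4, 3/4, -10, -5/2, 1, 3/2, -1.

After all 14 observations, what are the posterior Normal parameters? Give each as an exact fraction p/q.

obs 1: x=9/2 → posterior Normal(391/104, 63/52)
obs 2: x=-7/4 → posterior Normal(467/388, 63/97)
obs 3: x=-6 → posterior Normal(-613/568, 63/142)
obs 4: x=7 → posterior Normal(647/748, 63/187)
obs 5: x=-3 → posterior Normal(107/928, 63/232)
obs 6: x=-9/2 → posterior Normal(-703/1108, 63/277)
obs 7: x=0 → posterior Normal(-703/1288, 9/46)
obs 8: x=-4 → posterior Normal(-1423/1468, 63/367)
obs 9: x=3/4 → posterior Normal(-161/206, 63/412)
obs 10: x=-10 → posterior Normal(-772/457, 63/457)
obs 11: x=-5/2 → posterior Normal(-1769/1004, 63/502)
obs 12: x=1 → posterior Normal(-1679/1094, 63/547)
obs 13: x=3/2 → posterior Normal(-193/148, 63/592)
obs 14: x=-1 → posterior Normal(-817/637, 9/91)

mu_0=-817/637, tau_0^2=9/91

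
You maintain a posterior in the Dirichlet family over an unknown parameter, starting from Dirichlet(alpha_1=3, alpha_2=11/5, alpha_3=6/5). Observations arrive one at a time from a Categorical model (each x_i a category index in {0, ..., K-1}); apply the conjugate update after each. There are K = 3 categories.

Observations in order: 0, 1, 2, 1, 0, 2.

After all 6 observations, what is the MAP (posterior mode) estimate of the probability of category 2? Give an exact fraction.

obs 1: x=0 → posterior Dirichlet(4, 11/5, 6/5)
obs 2: x=1 → posterior Dirichlet(4, 16/5, 6/5)
obs 3: x=2 → posterior Dirichlet(4, 16/5, 11/5)
obs 4: x=1 → posterior Dirichlet(4, 21/5, 11/5)
obs 5: x=0 → posterior Dirichlet(5, 21/5, 11/5)
obs 6: x=2 → posterior Dirichlet(5, 21/5, 16/5)

11/47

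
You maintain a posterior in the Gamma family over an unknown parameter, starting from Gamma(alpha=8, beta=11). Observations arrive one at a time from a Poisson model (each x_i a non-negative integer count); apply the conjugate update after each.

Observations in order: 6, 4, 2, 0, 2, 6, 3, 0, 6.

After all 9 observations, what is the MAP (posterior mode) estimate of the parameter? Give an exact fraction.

9/5

obs 1: x=6 → posterior Gamma(14, 12)
obs 2: x=4 → posterior Gamma(18, 13)
obs 3: x=2 → posterior Gamma(20, 14)
obs 4: x=0 → posterior Gamma(20, 15)
obs 5: x=2 → posterior Gamma(22, 16)
obs 6: x=6 → posterior Gamma(28, 17)
obs 7: x=3 → posterior Gamma(31, 18)
obs 8: x=0 → posterior Gamma(31, 19)
obs 9: x=6 → posterior Gamma(37, 20)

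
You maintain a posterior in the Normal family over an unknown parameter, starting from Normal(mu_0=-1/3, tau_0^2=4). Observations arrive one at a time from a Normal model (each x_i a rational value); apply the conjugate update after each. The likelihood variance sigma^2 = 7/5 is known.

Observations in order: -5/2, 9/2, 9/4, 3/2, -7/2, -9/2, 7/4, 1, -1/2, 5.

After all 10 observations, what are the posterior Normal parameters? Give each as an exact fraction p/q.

mu_0=293/621, tau_0^2=28/207

obs 1: x=-5/2 → posterior Normal(-157/81, 28/27)
obs 2: x=9/2 → posterior Normal(113/141, 28/47)
obs 3: x=9/4 → posterior Normal(248/201, 28/67)
obs 4: x=3/2 → posterior Normal(338/261, 28/87)
obs 5: x=-7/2 → posterior Normal(128/321, 28/107)
obs 6: x=-9/2 → posterior Normal(-142/381, 28/127)
obs 7: x=7/4 → posterior Normal(-37/441, 4/21)
obs 8: x=1 → posterior Normal(23/501, 28/167)
obs 9: x=-1/2 → posterior Normal(-7/561, 28/187)
obs 10: x=5 → posterior Normal(293/621, 28/207)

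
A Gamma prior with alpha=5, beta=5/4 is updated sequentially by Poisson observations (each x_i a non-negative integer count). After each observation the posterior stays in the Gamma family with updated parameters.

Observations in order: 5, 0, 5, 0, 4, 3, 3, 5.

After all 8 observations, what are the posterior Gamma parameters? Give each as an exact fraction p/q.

alpha=30, beta=37/4

obs 1: x=5 → posterior Gamma(10, 9/4)
obs 2: x=0 → posterior Gamma(10, 13/4)
obs 3: x=5 → posterior Gamma(15, 17/4)
obs 4: x=0 → posterior Gamma(15, 21/4)
obs 5: x=4 → posterior Gamma(19, 25/4)
obs 6: x=3 → posterior Gamma(22, 29/4)
obs 7: x=3 → posterior Gamma(25, 33/4)
obs 8: x=5 → posterior Gamma(30, 37/4)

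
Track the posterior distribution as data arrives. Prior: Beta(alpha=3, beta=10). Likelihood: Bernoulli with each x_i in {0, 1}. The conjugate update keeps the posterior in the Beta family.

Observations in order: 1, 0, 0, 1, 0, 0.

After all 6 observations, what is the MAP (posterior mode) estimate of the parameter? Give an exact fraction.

obs 1: x=1 → posterior Beta(4, 10)
obs 2: x=0 → posterior Beta(4, 11)
obs 3: x=0 → posterior Beta(4, 12)
obs 4: x=1 → posterior Beta(5, 12)
obs 5: x=0 → posterior Beta(5, 13)
obs 6: x=0 → posterior Beta(5, 14)

4/17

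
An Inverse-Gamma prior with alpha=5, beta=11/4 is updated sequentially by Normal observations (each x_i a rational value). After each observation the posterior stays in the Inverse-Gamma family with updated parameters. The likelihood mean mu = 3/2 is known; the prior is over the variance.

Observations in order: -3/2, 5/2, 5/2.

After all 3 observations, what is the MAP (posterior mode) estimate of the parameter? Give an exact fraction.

obs 1: x=-3/2 → posterior Inverse-Gamma(11/2, 29/4)
obs 2: x=5/2 → posterior Inverse-Gamma(6, 31/4)
obs 3: x=5/2 → posterior Inverse-Gamma(13/2, 33/4)

11/10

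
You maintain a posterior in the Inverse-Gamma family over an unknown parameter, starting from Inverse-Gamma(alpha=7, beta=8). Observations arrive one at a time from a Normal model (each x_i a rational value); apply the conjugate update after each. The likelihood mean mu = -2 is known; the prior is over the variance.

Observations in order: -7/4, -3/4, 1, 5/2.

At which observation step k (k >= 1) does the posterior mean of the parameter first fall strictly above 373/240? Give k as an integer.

k = 3

obs 1: x=-7/4 → posterior Inverse-Gamma(15/2, 257/32)
obs 2: x=-3/4 → posterior Inverse-Gamma(8, 141/16)
obs 3: x=1 → posterior Inverse-Gamma(17/2, 213/16)
obs 4: x=5/2 → posterior Inverse-Gamma(9, 375/16)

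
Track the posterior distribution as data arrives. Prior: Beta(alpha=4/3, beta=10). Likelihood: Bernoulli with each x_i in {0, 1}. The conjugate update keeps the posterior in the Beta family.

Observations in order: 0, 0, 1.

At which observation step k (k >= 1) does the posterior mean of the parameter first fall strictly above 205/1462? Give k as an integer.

k = 3

obs 1: x=0 → posterior Beta(4/3, 11)
obs 2: x=0 → posterior Beta(4/3, 12)
obs 3: x=1 → posterior Beta(7/3, 12)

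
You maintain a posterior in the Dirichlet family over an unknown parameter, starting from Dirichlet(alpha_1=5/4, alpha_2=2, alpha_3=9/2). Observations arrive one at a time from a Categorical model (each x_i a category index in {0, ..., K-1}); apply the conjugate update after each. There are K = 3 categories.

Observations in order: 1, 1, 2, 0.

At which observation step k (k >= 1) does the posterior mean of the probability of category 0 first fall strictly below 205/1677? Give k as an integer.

obs 1: x=1 → posterior Dirichlet(5/4, 3, 9/2)
obs 2: x=1 → posterior Dirichlet(5/4, 4, 9/2)
obs 3: x=2 → posterior Dirichlet(5/4, 4, 11/2)
obs 4: x=0 → posterior Dirichlet(9/4, 4, 11/2)

k = 3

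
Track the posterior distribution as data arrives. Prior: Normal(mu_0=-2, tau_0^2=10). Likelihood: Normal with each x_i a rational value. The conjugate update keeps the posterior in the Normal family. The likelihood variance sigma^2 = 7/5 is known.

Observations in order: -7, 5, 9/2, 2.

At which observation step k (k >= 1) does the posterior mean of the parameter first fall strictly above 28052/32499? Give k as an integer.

k = 4

obs 1: x=-7 → posterior Normal(-364/57, 70/57)
obs 2: x=5 → posterior Normal(-114/107, 70/107)
obs 3: x=9/2 → posterior Normal(111/157, 70/157)
obs 4: x=2 → posterior Normal(211/207, 70/207)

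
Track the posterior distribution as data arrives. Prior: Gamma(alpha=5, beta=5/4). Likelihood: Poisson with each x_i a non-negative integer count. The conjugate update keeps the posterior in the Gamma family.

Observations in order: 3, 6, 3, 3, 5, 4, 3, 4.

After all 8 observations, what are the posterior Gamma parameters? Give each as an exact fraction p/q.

alpha=36, beta=37/4

obs 1: x=3 → posterior Gamma(8, 9/4)
obs 2: x=6 → posterior Gamma(14, 13/4)
obs 3: x=3 → posterior Gamma(17, 17/4)
obs 4: x=3 → posterior Gamma(20, 21/4)
obs 5: x=5 → posterior Gamma(25, 25/4)
obs 6: x=4 → posterior Gamma(29, 29/4)
obs 7: x=3 → posterior Gamma(32, 33/4)
obs 8: x=4 → posterior Gamma(36, 37/4)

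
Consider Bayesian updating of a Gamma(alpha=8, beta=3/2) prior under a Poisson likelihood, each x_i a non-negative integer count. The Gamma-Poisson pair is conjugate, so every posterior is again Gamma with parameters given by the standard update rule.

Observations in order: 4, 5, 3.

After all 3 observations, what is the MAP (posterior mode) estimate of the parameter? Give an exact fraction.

obs 1: x=4 → posterior Gamma(12, 5/2)
obs 2: x=5 → posterior Gamma(17, 7/2)
obs 3: x=3 → posterior Gamma(20, 9/2)

38/9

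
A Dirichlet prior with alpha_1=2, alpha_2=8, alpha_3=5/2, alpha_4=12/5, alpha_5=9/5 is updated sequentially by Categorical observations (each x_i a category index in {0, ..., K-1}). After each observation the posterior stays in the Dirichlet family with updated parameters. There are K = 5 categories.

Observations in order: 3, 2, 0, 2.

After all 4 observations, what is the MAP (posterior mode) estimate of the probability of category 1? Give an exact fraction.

70/157

obs 1: x=3 → posterior Dirichlet(2, 8, 5/2, 17/5, 9/5)
obs 2: x=2 → posterior Dirichlet(2, 8, 7/2, 17/5, 9/5)
obs 3: x=0 → posterior Dirichlet(3, 8, 7/2, 17/5, 9/5)
obs 4: x=2 → posterior Dirichlet(3, 8, 9/2, 17/5, 9/5)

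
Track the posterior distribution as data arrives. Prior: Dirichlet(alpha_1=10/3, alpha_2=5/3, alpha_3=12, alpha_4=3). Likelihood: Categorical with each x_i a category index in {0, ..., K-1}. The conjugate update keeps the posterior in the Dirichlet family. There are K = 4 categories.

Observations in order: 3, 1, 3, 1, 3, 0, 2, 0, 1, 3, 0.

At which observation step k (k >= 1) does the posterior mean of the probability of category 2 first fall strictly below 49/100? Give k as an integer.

obs 1: x=3 → posterior Dirichlet(10/3, 5/3, 12, 4)
obs 2: x=1 → posterior Dirichlet(10/3, 8/3, 12, 4)
obs 3: x=3 → posterior Dirichlet(10/3, 8/3, 12, 5)
obs 4: x=1 → posterior Dirichlet(10/3, 11/3, 12, 5)
obs 5: x=3 → posterior Dirichlet(10/3, 11/3, 12, 6)
obs 6: x=0 → posterior Dirichlet(13/3, 11/3, 12, 6)
obs 7: x=2 → posterior Dirichlet(13/3, 11/3, 13, 6)
obs 8: x=0 → posterior Dirichlet(16/3, 11/3, 13, 6)
obs 9: x=1 → posterior Dirichlet(16/3, 14/3, 13, 6)
obs 10: x=3 → posterior Dirichlet(16/3, 14/3, 13, 7)
obs 11: x=0 → posterior Dirichlet(19/3, 14/3, 13, 7)

k = 5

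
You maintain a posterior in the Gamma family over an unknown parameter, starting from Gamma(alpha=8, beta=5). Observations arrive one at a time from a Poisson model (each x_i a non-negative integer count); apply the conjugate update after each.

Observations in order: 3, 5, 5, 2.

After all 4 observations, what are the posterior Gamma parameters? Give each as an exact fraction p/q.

alpha=23, beta=9

obs 1: x=3 → posterior Gamma(11, 6)
obs 2: x=5 → posterior Gamma(16, 7)
obs 3: x=5 → posterior Gamma(21, 8)
obs 4: x=2 → posterior Gamma(23, 9)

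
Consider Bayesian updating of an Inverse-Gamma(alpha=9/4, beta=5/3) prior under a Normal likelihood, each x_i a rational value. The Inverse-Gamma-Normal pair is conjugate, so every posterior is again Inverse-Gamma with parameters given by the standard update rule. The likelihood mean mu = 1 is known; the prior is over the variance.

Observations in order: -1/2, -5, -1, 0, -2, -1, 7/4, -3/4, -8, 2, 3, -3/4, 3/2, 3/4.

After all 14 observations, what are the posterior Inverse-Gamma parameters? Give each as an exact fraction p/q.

obs 1: x=-1/2 → posterior Inverse-Gamma(11/4, 67/24)
obs 2: x=-5 → posterior Inverse-Gamma(13/4, 499/24)
obs 3: x=-1 → posterior Inverse-Gamma(15/4, 547/24)
obs 4: x=0 → posterior Inverse-Gamma(17/4, 559/24)
obs 5: x=-2 → posterior Inverse-Gamma(19/4, 667/24)
obs 6: x=-1 → posterior Inverse-Gamma(21/4, 715/24)
obs 7: x=7/4 → posterior Inverse-Gamma(23/4, 2887/96)
obs 8: x=-3/4 → posterior Inverse-Gamma(25/4, 1517/48)
obs 9: x=-8 → posterior Inverse-Gamma(27/4, 3461/48)
obs 10: x=2 → posterior Inverse-Gamma(29/4, 3485/48)
obs 11: x=3 → posterior Inverse-Gamma(31/4, 3581/48)
obs 12: x=-3/4 → posterior Inverse-Gamma(33/4, 7309/96)
obs 13: x=3/2 → posterior Inverse-Gamma(35/4, 7321/96)
obs 14: x=3/4 → posterior Inverse-Gamma(37/4, 1831/24)

alpha=37/4, beta=1831/24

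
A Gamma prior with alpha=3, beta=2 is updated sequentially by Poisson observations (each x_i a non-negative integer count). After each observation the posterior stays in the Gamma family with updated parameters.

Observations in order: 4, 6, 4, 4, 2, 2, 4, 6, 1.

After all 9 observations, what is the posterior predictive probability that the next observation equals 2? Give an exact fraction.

1143769179716214887519914058664835774357/5670414999880734763050754456076553289728

obs 1: x=4 → posterior Gamma(7, 3)
obs 2: x=6 → posterior Gamma(13, 4)
obs 3: x=4 → posterior Gamma(17, 5)
obs 4: x=4 → posterior Gamma(21, 6)
obs 5: x=2 → posterior Gamma(23, 7)
obs 6: x=2 → posterior Gamma(25, 8)
obs 7: x=4 → posterior Gamma(29, 9)
obs 8: x=6 → posterior Gamma(35, 10)
obs 9: x=1 → posterior Gamma(36, 11)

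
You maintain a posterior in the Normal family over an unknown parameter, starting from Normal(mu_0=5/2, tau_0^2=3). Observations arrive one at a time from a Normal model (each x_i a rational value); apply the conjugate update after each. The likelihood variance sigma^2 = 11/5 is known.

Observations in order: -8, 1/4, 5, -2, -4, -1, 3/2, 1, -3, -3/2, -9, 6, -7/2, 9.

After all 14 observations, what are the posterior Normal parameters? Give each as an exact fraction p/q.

mu_0=-445/884, tau_0^2=33/221

obs 1: x=-8 → posterior Normal(-185/52, 33/26)
obs 2: x=1/4 → posterior Normal(-355/164, 33/41)
obs 3: x=5 → posterior Normal(-55/224, 33/56)
obs 4: x=-2 → posterior Normal(-175/284, 33/71)
obs 5: x=-4 → posterior Normal(-415/344, 33/86)
obs 6: x=-1 → posterior Normal(-475/404, 33/101)
obs 7: x=3/2 → posterior Normal(-385/464, 33/116)
obs 8: x=1 → posterior Normal(-325/524, 33/131)
obs 9: x=-3 → posterior Normal(-505/584, 33/146)
obs 10: x=-3/2 → posterior Normal(-85/92, 33/161)
obs 11: x=-9 → posterior Normal(-1135/704, 3/16)
obs 12: x=6 → posterior Normal(-775/764, 33/191)
obs 13: x=-7/2 → posterior Normal(-985/824, 33/206)
obs 14: x=9 → posterior Normal(-445/884, 33/221)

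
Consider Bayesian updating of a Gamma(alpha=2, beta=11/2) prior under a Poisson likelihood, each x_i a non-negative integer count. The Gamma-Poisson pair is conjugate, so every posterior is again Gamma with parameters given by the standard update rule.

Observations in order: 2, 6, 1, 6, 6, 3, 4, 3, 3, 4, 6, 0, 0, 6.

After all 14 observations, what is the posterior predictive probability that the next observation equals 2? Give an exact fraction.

obs 1: x=2 → posterior Gamma(4, 13/2)
obs 2: x=6 → posterior Gamma(10, 15/2)
obs 3: x=1 → posterior Gamma(11, 17/2)
obs 4: x=6 → posterior Gamma(17, 19/2)
obs 5: x=6 → posterior Gamma(23, 21/2)
obs 6: x=3 → posterior Gamma(26, 23/2)
obs 7: x=4 → posterior Gamma(30, 25/2)
obs 8: x=3 → posterior Gamma(33, 27/2)
obs 9: x=3 → posterior Gamma(36, 29/2)
obs 10: x=4 → posterior Gamma(40, 31/2)
obs 11: x=6 → posterior Gamma(46, 33/2)
obs 12: x=0 → posterior Gamma(46, 35/2)
obs 13: x=0 → posterior Gamma(46, 37/2)
obs 14: x=6 → posterior Gamma(52, 39/2)

299687600352628002093692260394122179619087103194015503996331601579335970191356373999752/1231199024899976685290129539039288867121342603992157615149640828826931376262454456307761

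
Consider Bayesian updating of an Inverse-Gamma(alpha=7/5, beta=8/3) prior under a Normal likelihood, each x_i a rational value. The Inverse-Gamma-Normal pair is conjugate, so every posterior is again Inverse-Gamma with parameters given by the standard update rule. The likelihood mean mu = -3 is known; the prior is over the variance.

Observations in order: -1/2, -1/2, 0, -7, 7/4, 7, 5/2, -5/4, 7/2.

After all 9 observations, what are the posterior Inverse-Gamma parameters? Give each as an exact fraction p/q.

alpha=59/10, beta=5783/48

obs 1: x=-1/2 → posterior Inverse-Gamma(19/10, 139/24)
obs 2: x=-1/2 → posterior Inverse-Gamma(12/5, 107/12)
obs 3: x=0 → posterior Inverse-Gamma(29/10, 161/12)
obs 4: x=-7 → posterior Inverse-Gamma(17/5, 257/12)
obs 5: x=7/4 → posterior Inverse-Gamma(39/10, 3139/96)
obs 6: x=7 → posterior Inverse-Gamma(22/5, 7939/96)
obs 7: x=5/2 → posterior Inverse-Gamma(49/10, 9391/96)
obs 8: x=-5/4 → posterior Inverse-Gamma(27/5, 4769/48)
obs 9: x=7/2 → posterior Inverse-Gamma(59/10, 5783/48)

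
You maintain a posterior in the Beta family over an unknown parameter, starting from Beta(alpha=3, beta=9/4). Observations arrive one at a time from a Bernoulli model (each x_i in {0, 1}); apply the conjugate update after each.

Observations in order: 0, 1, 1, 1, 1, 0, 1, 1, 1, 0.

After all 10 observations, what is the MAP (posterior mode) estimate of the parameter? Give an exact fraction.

obs 1: x=0 → posterior Beta(3, 13/4)
obs 2: x=1 → posterior Beta(4, 13/4)
obs 3: x=1 → posterior Beta(5, 13/4)
obs 4: x=1 → posterior Beta(6, 13/4)
obs 5: x=1 → posterior Beta(7, 13/4)
obs 6: x=0 → posterior Beta(7, 17/4)
obs 7: x=1 → posterior Beta(8, 17/4)
obs 8: x=1 → posterior Beta(9, 17/4)
obs 9: x=1 → posterior Beta(10, 17/4)
obs 10: x=0 → posterior Beta(10, 21/4)

36/53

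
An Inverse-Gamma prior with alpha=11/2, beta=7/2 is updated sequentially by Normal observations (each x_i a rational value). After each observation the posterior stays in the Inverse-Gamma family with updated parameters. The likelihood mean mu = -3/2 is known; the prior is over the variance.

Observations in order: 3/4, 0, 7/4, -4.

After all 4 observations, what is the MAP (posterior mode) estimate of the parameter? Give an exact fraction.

obs 1: x=3/4 → posterior Inverse-Gamma(6, 193/32)
obs 2: x=0 → posterior Inverse-Gamma(13/2, 229/32)
obs 3: x=7/4 → posterior Inverse-Gamma(7, 199/16)
obs 4: x=-4 → posterior Inverse-Gamma(15/2, 249/16)

249/136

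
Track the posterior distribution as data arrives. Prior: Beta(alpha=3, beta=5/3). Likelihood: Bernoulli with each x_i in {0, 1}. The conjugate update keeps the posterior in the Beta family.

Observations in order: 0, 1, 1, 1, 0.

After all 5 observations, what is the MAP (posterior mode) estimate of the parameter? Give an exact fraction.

obs 1: x=0 → posterior Beta(3, 8/3)
obs 2: x=1 → posterior Beta(4, 8/3)
obs 3: x=1 → posterior Beta(5, 8/3)
obs 4: x=1 → posterior Beta(6, 8/3)
obs 5: x=0 → posterior Beta(6, 11/3)

15/23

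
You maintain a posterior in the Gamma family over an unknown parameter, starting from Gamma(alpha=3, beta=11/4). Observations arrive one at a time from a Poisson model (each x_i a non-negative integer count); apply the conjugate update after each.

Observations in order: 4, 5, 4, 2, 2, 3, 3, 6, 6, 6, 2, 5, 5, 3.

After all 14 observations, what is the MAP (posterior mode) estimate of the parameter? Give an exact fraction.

obs 1: x=4 → posterior Gamma(7, 15/4)
obs 2: x=5 → posterior Gamma(12, 19/4)
obs 3: x=4 → posterior Gamma(16, 23/4)
obs 4: x=2 → posterior Gamma(18, 27/4)
obs 5: x=2 → posterior Gamma(20, 31/4)
obs 6: x=3 → posterior Gamma(23, 35/4)
obs 7: x=3 → posterior Gamma(26, 39/4)
obs 8: x=6 → posterior Gamma(32, 43/4)
obs 9: x=6 → posterior Gamma(38, 47/4)
obs 10: x=6 → posterior Gamma(44, 51/4)
obs 11: x=2 → posterior Gamma(46, 55/4)
obs 12: x=5 → posterior Gamma(51, 59/4)
obs 13: x=5 → posterior Gamma(56, 63/4)
obs 14: x=3 → posterior Gamma(59, 67/4)

232/67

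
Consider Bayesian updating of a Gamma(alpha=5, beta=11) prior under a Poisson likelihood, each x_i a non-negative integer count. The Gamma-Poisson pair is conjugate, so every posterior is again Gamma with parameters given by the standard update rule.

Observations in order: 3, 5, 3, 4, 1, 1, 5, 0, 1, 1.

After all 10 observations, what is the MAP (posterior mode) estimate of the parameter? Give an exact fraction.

4/3

obs 1: x=3 → posterior Gamma(8, 12)
obs 2: x=5 → posterior Gamma(13, 13)
obs 3: x=3 → posterior Gamma(16, 14)
obs 4: x=4 → posterior Gamma(20, 15)
obs 5: x=1 → posterior Gamma(21, 16)
obs 6: x=1 → posterior Gamma(22, 17)
obs 7: x=5 → posterior Gamma(27, 18)
obs 8: x=0 → posterior Gamma(27, 19)
obs 9: x=1 → posterior Gamma(28, 20)
obs 10: x=1 → posterior Gamma(29, 21)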